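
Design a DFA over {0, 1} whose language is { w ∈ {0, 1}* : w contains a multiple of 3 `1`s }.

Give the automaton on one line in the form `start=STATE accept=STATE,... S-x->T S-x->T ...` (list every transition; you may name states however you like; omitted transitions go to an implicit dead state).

start=q0 accept=q0 q0-0->q0 q0-1->q1 q1-0->q1 q1-1->q2 q2-0->q2 q2-1->q0

The only thing that matters is how many `1`s have appeared, reduced mod 3. Use one state per residue: q0 for 0, …, q2 for 2. Reading `1` moves to the next residue; anything else stays put. q0 is accepting.
A 3-state machine:
        0   1  
>* q0   q0  q1 
   q1   q1  q2 
   q2   q2  q0 
(> = start, * = accepting)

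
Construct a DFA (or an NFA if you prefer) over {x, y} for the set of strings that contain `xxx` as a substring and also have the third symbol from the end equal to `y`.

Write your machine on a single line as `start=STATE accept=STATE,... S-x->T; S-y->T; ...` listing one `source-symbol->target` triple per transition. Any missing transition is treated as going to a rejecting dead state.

start=q0; accept=q7,q8,q9,q10; q0-x->q1; q0-y->q0; q1-x->q2; q1-y->q0; q2-x->q3; q2-y->q0; q3-x->q3; q3-y->q4; q4-x->q5; q4-y->q6; q5-x->q7; q5-y->q8; q6-x->q9; q6-y->q10; q7-x->q3; q7-y->q4; q8-x->q5; q8-y->q6; q9-x->q7; q9-y->q8; q10-x->q9; q10-y->q10

Build one automaton per condition and run them in lockstep. One (4 states) tracks whether and how much of `xxx` has been seen; the other (15 states) tracks the last 3 symbols read. Each combined state is a pair, one component from each; accept when both components accept. Equivalent product states are then merged.
          x    y  
>  q0     q1   q0 
   q1     q2   q0 
   q2     q3   q0 
   q3     q3   q4 
   q4     q5   q6 
   q5     q7   q8 
   q6     q9  q10 
 * q7     q3   q4 
 * q8     q5   q6 
 * q9     q7   q8 
 * q10    q9  q10 
(> = start, * = accepting)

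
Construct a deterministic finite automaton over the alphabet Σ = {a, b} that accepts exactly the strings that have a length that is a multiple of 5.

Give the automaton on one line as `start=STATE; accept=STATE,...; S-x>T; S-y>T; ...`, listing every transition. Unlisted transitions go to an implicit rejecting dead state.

Only the length mod 5 matters, so use a 5-cycle: from any state, every input symbol moves to the next state, wrapping q4 back to q0. Mark q0 accepting.
        a   b  
>* q0   q1  q1 
   q1   q2  q2 
   q2   q3  q3 
   q3   q4  q4 
   q4   q0  q0 
(> = start, * = accepting)

start=q0; accept=q0; q0-a>q1; q0-b>q1; q1-a>q2; q1-b>q2; q2-a>q3; q2-b>q3; q3-a>q4; q3-b>q4; q4-a>q0; q4-b>q0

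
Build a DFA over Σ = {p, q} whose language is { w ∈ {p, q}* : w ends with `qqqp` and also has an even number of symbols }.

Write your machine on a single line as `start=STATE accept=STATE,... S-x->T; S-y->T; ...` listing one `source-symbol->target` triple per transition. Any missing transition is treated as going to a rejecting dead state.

Build one automaton per condition and run them in lockstep. One (5 states) tracks how much of the suffix `qqqp` has currently been matched; the other (2 states) tracks the input length modulo 2. Each combined state is a pair, one component from each; accept when both components accept. After merging equivalent states the machine shrinks.
       p  q 
>  A   B  C 
   B   A  A 
   C   A  D 
   D   B  E 
   E   F  D 
 * F   B  C 
(> = start, * = accepting)

start=A; accept=F; A-p->B; A-q->C; B-p->A; B-q->A; C-p->A; C-q->D; D-p->B; D-q->E; E-p->F; E-q->D; F-p->B; F-q->C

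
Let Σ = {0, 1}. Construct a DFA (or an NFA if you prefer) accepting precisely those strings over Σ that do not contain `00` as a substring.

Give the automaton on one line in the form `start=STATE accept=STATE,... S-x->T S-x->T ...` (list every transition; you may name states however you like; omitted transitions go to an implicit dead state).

This is the complement of 'contains `00`'. Use the same substring-matching states — q0 through q2 holding how much of `00` has just been matched — but flip the accepting set: everything except the trap q2 accepts.
3 states suffice.
        0   1  
>* q0   q1  q0 
 * q1   q2  q0 
   q2   q2  q2 
(> = start, * = accepting)

start=q0 accept=q0,q1 q0-0->q1 q0-1->q0 q1-0->q2 q1-1->q0 q2-0->q2 q2-1->q2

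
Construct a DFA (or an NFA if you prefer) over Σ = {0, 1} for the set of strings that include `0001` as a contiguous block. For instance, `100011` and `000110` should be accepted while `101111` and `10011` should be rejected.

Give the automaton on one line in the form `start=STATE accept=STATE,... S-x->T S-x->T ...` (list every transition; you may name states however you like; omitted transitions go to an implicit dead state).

start=A accept=E A-0->B A-1->A B-0->C B-1->A C-0->D C-1->A D-0->D D-1->E E-0->E E-1->E

States A..D record the length of the longest prefix of `0001` that matches the current input suffix. Reaching E means `0001` has been seen, and we stay there forever. Accept from E.
With 5 states:
       0  1 
>  A   B  A 
   B   C  A 
   C   D  A 
   D   D  E 
 * E   E  E 
(> = start, * = accepting)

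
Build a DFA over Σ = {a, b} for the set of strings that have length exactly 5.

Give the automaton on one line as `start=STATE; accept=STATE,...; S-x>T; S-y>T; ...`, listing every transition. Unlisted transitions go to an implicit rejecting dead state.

Count input length up to 6: every symbol moves from q0 toward q6, which means 'more than 5' and absorbs. Accept from {q5}.
7 states suffice.
        a   b  
>  q0   q1  q1 
   q1   q2  q2 
   q2   q3  q3 
   q3   q4  q4 
   q4   q5  q5 
 * q5   q6  q6 
   q6   q6  q6 
(> = start, * = accepting)

start=q0; accept=q5; q0-a>q1; q0-b>q1; q1-a>q2; q1-b>q2; q2-a>q3; q2-b>q3; q3-a>q4; q3-b>q4; q4-a>q5; q4-b>q5; q5-a>q6; q5-b>q6; q6-a>q6; q6-b>q6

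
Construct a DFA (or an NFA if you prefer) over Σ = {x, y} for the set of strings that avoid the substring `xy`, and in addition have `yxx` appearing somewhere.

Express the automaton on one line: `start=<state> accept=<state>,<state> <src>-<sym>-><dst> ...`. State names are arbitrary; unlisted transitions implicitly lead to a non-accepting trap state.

start=s0 accept=s6 s0-x->s1 s0-y->s2 s1-x->s1 s1-y->s3 s2-x->s4 s2-y->s2 s3-x->s5 s3-y->s3 s4-x->s6 s4-y->s3 s5-x->s7 s5-y->s3 s6-x->s6 s6-y->s7 s7-x->s7 s7-y->s7

Build one automaton per condition and run them in lockstep. One (3 states) tracks partial matches of the forbidden pattern `xy`; the other (4 states) tracks whether and how much of `yxx` has been seen. Each combined state is a pair, one component from each; accept when both components accept.
8 states suffice.
        x   y  
>  s0   s1  s2 
   s1   s1  s3 
   s2   s4  s2 
   s3   s5  s3 
   s4   s6  s3 
   s5   s7  s3 
 * s6   s6  s7 
   s7   s7  s7 
(> = start, * = accepting)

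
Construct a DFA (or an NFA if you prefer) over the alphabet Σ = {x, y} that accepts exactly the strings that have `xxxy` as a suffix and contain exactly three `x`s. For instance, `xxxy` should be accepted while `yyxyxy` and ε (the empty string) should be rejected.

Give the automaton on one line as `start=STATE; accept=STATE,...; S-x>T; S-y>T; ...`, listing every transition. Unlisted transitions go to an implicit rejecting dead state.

start=q0; accept=q5; q0-x>q1; q0-y>q0; q1-x>q2; q1-y>q3; q2-x>q4; q2-y>q3; q3-x>q3; q3-y>q3; q4-x>q3; q4-y>q5; q5-x>q3; q5-y>q3

Run two small machines in parallel and take their product. One (5 states) tracks how much of the suffix `xxxy` has currently been matched; the other (5 states) tracks the count of `x`s, saturating at 4. Each combined state is a pair, one component from each; accept when both components accept. After merging equivalent states the machine shrinks.
With 6 states:
        x   y  
>  q0   q1  q0 
   q1   q2  q3 
   q2   q4  q3 
   q3   q3  q3 
   q4   q3  q5 
 * q5   q3  q3 
(> = start, * = accepting)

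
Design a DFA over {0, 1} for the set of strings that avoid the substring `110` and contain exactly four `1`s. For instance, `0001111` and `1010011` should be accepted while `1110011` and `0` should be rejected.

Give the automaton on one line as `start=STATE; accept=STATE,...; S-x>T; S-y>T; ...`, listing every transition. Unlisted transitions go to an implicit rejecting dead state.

start=S0; accept=S8,S11; S0-0>S0; S0-1>S1; S1-0>S2; S1-1>S3; S2-0>S2; S2-1>S4; S3-0>S5; S3-1>S6; S4-0>S7; S4-1>S6; S5-0>S5; S5-1>S5; S6-0>S5; S6-1>S8; S7-0>S7; S7-1>S9; S8-0>S5; S8-1>S5; S9-0>S10; S9-1>S8; S10-0>S10; S10-1>S11; S11-0>S11; S11-1>S5

Build one automaton per condition and run them in lockstep. One (4 states) tracks partial matches of the forbidden pattern `110`; the other (6 states) tracks the count of `1`s, saturating at 5. Each combined state is a pair, one component from each; accept when both components accept. Minimizing collapses redundant product states.
          0    1  
>  S0     S0   S1 
   S1     S2   S3 
   S2     S2   S4 
   S3     S5   S6 
   S4     S7   S6 
   S5     S5   S5 
   S6     S5   S8 
   S7     S7   S9 
 * S8     S5   S5 
   S9    S10   S8 
   S10   S10  S11 
 * S11   S11   S5 
(> = start, * = accepting)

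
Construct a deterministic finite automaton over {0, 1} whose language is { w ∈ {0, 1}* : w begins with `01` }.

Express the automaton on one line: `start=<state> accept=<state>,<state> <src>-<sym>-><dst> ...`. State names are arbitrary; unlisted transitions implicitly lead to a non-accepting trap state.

Check the first 2 symbols one by one: A through B record how many have matched `01` so far; any wrong symbol goes to the dead state D. After all 2 match we enter the accepting sink C.
       0  1 
>  A   B  D 
   B   D  C 
 * C   C  C 
   D   D  D 
(> = start, * = accepting)

start=A accept=C A-0->B A-1->D B-0->D B-1->C C-0->C C-1->C D-0->D D-1->D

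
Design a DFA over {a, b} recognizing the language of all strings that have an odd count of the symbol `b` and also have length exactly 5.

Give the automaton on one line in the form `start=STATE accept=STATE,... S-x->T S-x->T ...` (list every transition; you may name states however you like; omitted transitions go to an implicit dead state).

Handle the two conditions separately and then intersect. One (2 states) tracks the count of `b`s modulo 2; the other (7 states) tracks the input length, saturating at 6. Each combined state is a pair, one component from each; accept when both components accept. Minimizing collapses redundant product states.
An 11-state machine:
          a    b  
>  S0     S1   S2 
   S1     S3   S4 
   S2     S4   S3 
   S3     S5   S6 
   S4     S6   S5 
   S5     S7   S8 
   S6     S8   S7 
   S7     S9  S10 
   S8    S10   S9 
   S9     S9   S9 
 * S10    S9   S9 
(> = start, * = accepting)

start=S0 accept=S10 S0-a->S1 S0-b->S2 S1-a->S3 S1-b->S4 S2-a->S4 S2-b->S3 S3-a->S5 S3-b->S6 S4-a->S6 S4-b->S5 S5-a->S7 S5-b->S8 S6-a->S8 S6-b->S7 S7-a->S9 S7-b->S10 S8-a->S10 S8-b->S9 S9-a->S9 S9-b->S9 S10-a->S9 S10-b->S9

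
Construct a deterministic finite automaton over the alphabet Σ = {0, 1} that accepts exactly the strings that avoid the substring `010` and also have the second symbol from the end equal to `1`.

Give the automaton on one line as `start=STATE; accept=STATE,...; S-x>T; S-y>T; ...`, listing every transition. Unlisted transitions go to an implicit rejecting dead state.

Build one automaton per condition and run them in lockstep. One (4 states) tracks partial matches of the forbidden pattern `010`; the other (7 states) tracks the last 2 symbols read. Each combined state is a pair, one component from each; accept when both components accept.
11 states suffice.
          0    1  
>  q0     q1   q2 
   q1     q3   q4 
   q2     q5   q6 
   q3     q3   q4 
   q4     q7   q6 
 * q5     q3   q4 
 * q6     q5   q6 
   q7     q8   q9 
   q8     q8   q9 
   q9     q7  q10 
   q10    q7  q10 
(> = start, * = accepting)

start=q0; accept=q5,q6; q0-0>q1; q0-1>q2; q1-0>q3; q1-1>q4; q2-0>q5; q2-1>q6; q3-0>q3; q3-1>q4; q4-0>q7; q4-1>q6; q5-0>q3; q5-1>q4; q6-0>q5; q6-1>q6; q7-0>q8; q7-1>q9; q8-0>q8; q8-1>q9; q9-0>q7; q9-1>q10; q10-0>q7; q10-1>q10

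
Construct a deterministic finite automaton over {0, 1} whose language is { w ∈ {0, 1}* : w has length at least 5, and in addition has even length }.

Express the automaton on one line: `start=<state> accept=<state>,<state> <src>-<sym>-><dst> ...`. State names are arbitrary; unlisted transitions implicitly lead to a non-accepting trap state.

Run two small machines in parallel and take their product. One (7 states) tracks the input length, saturating at 6; the other (2 states) tracks the input length modulo 2. Each combined state is a pair, one component from each; accept when both components accept. After merging equivalent states the machine shrinks.
        0   1  
>  s0   s1  s1 
   s1   s2  s2 
   s2   s3  s3 
   s3   s4  s4 
   s4   s5  s5 
   s5   s6  s6 
 * s6   s5  s5 
(> = start, * = accepting)

start=s0 accept=s6 s0-0->s1 s0-1->s1 s1-0->s2 s1-1->s2 s2-0->s3 s2-1->s3 s3-0->s4 s3-1->s4 s4-0->s5 s4-1->s5 s5-0->s6 s5-1->s6 s6-0->s5 s6-1->s5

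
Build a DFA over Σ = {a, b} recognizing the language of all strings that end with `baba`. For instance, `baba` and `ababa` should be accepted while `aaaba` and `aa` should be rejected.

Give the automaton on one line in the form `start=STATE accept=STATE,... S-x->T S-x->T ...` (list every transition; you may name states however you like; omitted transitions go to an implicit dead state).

Let each state record the length of the longest suffix of the input read so far that is also a prefix of `baba`. q1 means the last symbol is `b`; q2 means the last 2 symbols are `ba`; q3 means the last 3 symbols are `bab`; q4 means the last 4 symbols are `baba`. Accept only at q4, where the string currently ends in `baba`.
A 5-state machine:
        a   b  
>  q0   q0  q1 
   q1   q2  q1 
   q2   q0  q3 
   q3   q4  q1 
 * q4   q0  q3 
(> = start, * = accepting)

start=q0 accept=q4 q0-a->q0 q0-b->q1 q1-a->q2 q1-b->q1 q2-a->q0 q2-b->q3 q3-a->q4 q3-b->q1 q4-a->q0 q4-b->q3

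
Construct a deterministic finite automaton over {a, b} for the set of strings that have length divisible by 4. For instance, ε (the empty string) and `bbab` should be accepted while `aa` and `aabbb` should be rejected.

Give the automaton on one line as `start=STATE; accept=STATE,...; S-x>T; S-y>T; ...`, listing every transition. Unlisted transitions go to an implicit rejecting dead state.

Only the length mod 4 matters, so use a 4-cycle: from any state, every input symbol moves to the next state, wrapping S3 back to S0. Mark S0 accepting.
With 4 states:
        a   b  
>* S0   S1  S1 
   S1   S2  S2 
   S2   S3  S3 
   S3   S0  S0 
(> = start, * = accepting)

start=S0; accept=S0; S0-a>S1; S0-b>S1; S1-a>S2; S1-b>S2; S2-a>S3; S2-b>S3; S3-a>S0; S3-b>S0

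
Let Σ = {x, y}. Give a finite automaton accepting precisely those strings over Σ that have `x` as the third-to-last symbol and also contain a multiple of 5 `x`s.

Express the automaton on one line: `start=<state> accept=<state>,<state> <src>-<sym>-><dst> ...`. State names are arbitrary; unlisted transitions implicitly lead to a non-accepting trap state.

Handle the two conditions separately and then intersect. One (15 states) tracks the last 3 symbols read; the other (5 states) tracks the count of `x`s modulo 5. Each combined state is a pair, one component from each; accept when both components accept. After merging equivalent states the machine shrinks.
16 states suffice.
          x    y  
>  S0     S1   S0 
   S1     S2   S1 
   S2     S3   S2 
   S3     S4   S5 
   S4     S6   S7 
   S5     S8   S5 
 * S6     S1   S9 
   S7    S10  S11 
   S8    S12   S7 
 * S9     S1  S13 
 * S10    S1  S14 
   S11   S15  S11 
   S12    S1   S9 
 * S13    S1   S0 
   S14    S1  S13 
   S15    S1  S14 
(> = start, * = accepting)

start=S0 accept=S6,S9,S10,S13 S0-x->S1 S0-y->S0 S1-x->S2 S1-y->S1 S2-x->S3 S2-y->S2 S3-x->S4 S3-y->S5 S4-x->S6 S4-y->S7 S5-x->S8 S5-y->S5 S6-x->S1 S6-y->S9 S7-x->S10 S7-y->S11 S8-x->S12 S8-y->S7 S9-x->S1 S9-y->S13 S10-x->S1 S10-y->S14 S11-x->S15 S11-y->S11 S12-x->S1 S12-y->S9 S13-x->S1 S13-y->S0 S14-x->S1 S14-y->S13 S15-x->S1 S15-y->S14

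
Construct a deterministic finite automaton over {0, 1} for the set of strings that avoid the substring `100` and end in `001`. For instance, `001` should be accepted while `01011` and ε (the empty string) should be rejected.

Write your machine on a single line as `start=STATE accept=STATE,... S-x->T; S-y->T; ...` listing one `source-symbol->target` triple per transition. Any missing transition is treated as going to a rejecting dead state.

Handle the two conditions separately and then intersect. One (4 states) tracks partial matches of the forbidden pattern `100`; the other (4 states) tracks how much of the suffix `001` has currently been matched. Each combined state is a pair, one component from each; accept when both components accept. Equivalent product states are then merged.
5 states suffice.
       0  1 
>  A   B  C 
   B   D  C 
   C   C  C 
   D   D  E 
 * E   C  C 
(> = start, * = accepting)

start=A; accept=E; A-0->B; A-1->C; B-0->D; B-1->C; C-0->C; C-1->C; D-0->D; D-1->E; E-0->C; E-1->C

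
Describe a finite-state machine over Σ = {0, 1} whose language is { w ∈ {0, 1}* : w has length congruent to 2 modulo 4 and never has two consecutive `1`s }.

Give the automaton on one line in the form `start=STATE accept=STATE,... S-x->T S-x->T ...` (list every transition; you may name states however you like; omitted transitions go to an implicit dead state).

Run two small machines in parallel and take their product. The first has 4 states tracking the input length modulo 4; the second has 3 states tracking partial matches of the forbidden pattern `11`. A product state is a pair (one from each), accepting exactly when both do.
With 12 states:
          0    1  
>  q0     q1   q2 
   q1     q3   q4 
   q2     q3   q5 
 * q3     q6   q7 
 * q4     q6   q8 
   q5     q8   q8 
   q6     q0   q9 
   q7     q0  q10 
   q8    q10  q10 
   q9     q1  q11 
   q10   q11  q11 
   q11    q5   q5 
(> = start, * = accepting)

start=q0 accept=q3,q4 q0-0->q1 q0-1->q2 q1-0->q3 q1-1->q4 q2-0->q3 q2-1->q5 q3-0->q6 q3-1->q7 q4-0->q6 q4-1->q8 q5-0->q8 q5-1->q8 q6-0->q0 q6-1->q9 q7-0->q0 q7-1->q10 q8-0->q10 q8-1->q10 q9-0->q1 q9-1->q11 q10-0->q11 q10-1->q11 q11-0->q5 q11-1->q5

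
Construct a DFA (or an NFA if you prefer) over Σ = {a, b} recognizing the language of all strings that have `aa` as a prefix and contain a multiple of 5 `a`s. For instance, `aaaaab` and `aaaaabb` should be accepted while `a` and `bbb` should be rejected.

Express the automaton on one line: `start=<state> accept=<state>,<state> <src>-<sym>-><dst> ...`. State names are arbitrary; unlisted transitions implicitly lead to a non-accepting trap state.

start=s0 accept=s9 s0-a->s1 s0-b->s2 s1-a->s3 s1-b->s4 s2-a->s4 s2-b->s2 s3-a->s5 s3-b->s3 s4-a->s6 s4-b->s4 s5-a->s7 s5-b->s5 s6-a->s8 s6-b->s6 s7-a->s9 s7-b->s7 s8-a->s10 s8-b->s8 s9-a->s11 s9-b->s9 s10-a->s2 s10-b->s10 s11-a->s3 s11-b->s11

Run two small machines in parallel and take their product. One (4 states) tracks whether the input so far still matches the prefix `aa`; the other (5 states) tracks the count of `a`s modulo 5. Each combined state is a pair, one component from each; accept when both components accept.
          a    b  
>  s0     s1   s2 
   s1     s3   s4 
   s2     s4   s2 
   s3     s5   s3 
   s4     s6   s4 
   s5     s7   s5 
   s6     s8   s6 
   s7     s9   s7 
   s8    s10   s8 
 * s9    s11   s9 
   s10    s2  s10 
   s11    s3  s11 
(> = start, * = accepting)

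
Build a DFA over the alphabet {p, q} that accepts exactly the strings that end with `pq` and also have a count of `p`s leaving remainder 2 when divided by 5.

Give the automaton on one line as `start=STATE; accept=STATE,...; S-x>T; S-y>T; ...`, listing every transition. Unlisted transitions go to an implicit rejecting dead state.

Build one automaton per condition and run them in lockstep. One (3 states) tracks how much of the suffix `pq` has currently been matched; the other (5 states) tracks the count of `p`s modulo 5. Each combined state is a pair, one component from each; accept when both components accept. After merging equivalent states the machine shrinks.
7 states suffice.
        p   q  
>  S0   S1  S0 
   S1   S2  S1 
   S2   S3  S4 
   S3   S5  S3 
 * S4   S3  S6 
   S5   S0  S5 
   S6   S3  S6 
(> = start, * = accepting)

start=S0; accept=S4; S0-p>S1; S0-q>S0; S1-p>S2; S1-q>S1; S2-p>S3; S2-q>S4; S3-p>S5; S3-q>S3; S4-p>S3; S4-q>S6; S5-p>S0; S5-q>S5; S6-p>S3; S6-q>S6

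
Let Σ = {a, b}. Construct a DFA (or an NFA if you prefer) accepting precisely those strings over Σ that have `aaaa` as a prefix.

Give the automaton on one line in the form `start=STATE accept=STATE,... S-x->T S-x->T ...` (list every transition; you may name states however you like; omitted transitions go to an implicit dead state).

Check the first 4 symbols one by one: q0 through q3 record how many have matched `aaaa` so far; any wrong symbol goes to the dead state q5. After all 4 match we enter the accepting sink q4.
        a   b  
>  q0   q1  q5 
   q1   q2  q5 
   q2   q3  q5 
   q3   q4  q5 
 * q4   q4  q4 
   q5   q5  q5 
(> = start, * = accepting)

start=q0 accept=q4 q0-a->q1 q0-b->q5 q1-a->q2 q1-b->q5 q2-a->q3 q2-b->q5 q3-a->q4 q3-b->q5 q4-a->q4 q4-b->q4 q5-a->q5 q5-b->q5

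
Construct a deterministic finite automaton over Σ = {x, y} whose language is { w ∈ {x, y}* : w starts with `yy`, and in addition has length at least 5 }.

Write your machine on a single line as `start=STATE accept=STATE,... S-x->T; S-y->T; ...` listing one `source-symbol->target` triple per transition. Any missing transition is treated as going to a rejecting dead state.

Run two small machines in parallel and take their product. The first has 4 states tracking whether the input so far still matches the prefix `yy`; the second has 7 states tracking the input length, saturating at 6. A product state is a pair (one from each), accepting exactly when both do.
13 states suffice.
          x    y  
>  s0     s1   s2 
   s1     s3   s3 
   s2     s3   s4 
   s3     s5   s5 
   s4     s6   s6 
   s5     s7   s7 
   s6     s8   s8 
   s7     s9   s9 
   s8    s10  s10 
   s9    s11  s11 
 * s10   s12  s12 
   s11   s11  s11 
 * s12   s12  s12 
(> = start, * = accepting)

start=s0; accept=s10,s12; s0-x->s1; s0-y->s2; s1-x->s3; s1-y->s3; s2-x->s3; s2-y->s4; s3-x->s5; s3-y->s5; s4-x->s6; s4-y->s6; s5-x->s7; s5-y->s7; s6-x->s8; s6-y->s8; s7-x->s9; s7-y->s9; s8-x->s10; s8-y->s10; s9-x->s11; s9-y->s11; s10-x->s12; s10-y->s12; s11-x->s11; s11-y->s11; s12-x->s12; s12-y->s12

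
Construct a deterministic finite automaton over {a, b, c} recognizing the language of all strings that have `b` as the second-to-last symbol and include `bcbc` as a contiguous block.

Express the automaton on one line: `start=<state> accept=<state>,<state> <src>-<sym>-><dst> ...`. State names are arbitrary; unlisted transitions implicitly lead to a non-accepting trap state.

Build one automaton per condition and run them in lockstep. The first has 13 states tracking the last 2 symbols read; the second has 5 states tracking whether and how much of `bcbc` has been seen. A product state is a pair (one from each), accepting exactly when both do.
A 23-state machine:
          a    b    c  
>  q0     q1   q2   q3 
   q1     q4   q5   q6 
   q2     q7   q8   q9 
   q3    q10  q11  q12 
   q4     q4   q5   q6 
   q5     q7   q8   q9 
   q6    q10  q11  q12 
   q7     q4   q5   q6 
   q8     q7   q8   q9 
   q9    q10  q13  q12 
   q10    q4   q5   q6 
   q11    q7   q8   q9 
   q12   q10  q11  q12 
   q13    q7   q8  q14 
 * q14   q15  q16  q17 
   q15   q18  q19  q20 
   q16   q21  q22  q14 
   q17   q15  q16  q17 
   q18   q18  q19  q20 
   q19   q21  q22  q14 
   q20   q15  q16  q17 
 * q21   q18  q19  q20 
 * q22   q21  q22  q14 
(> = start, * = accepting)

start=q0 accept=q14,q21,q22 q0-a->q1 q0-b->q2 q0-c->q3 q1-a->q4 q1-b->q5 q1-c->q6 q2-a->q7 q2-b->q8 q2-c->q9 q3-a->q10 q3-b->q11 q3-c->q12 q4-a->q4 q4-b->q5 q4-c->q6 q5-a->q7 q5-b->q8 q5-c->q9 q6-a->q10 q6-b->q11 q6-c->q12 q7-a->q4 q7-b->q5 q7-c->q6 q8-a->q7 q8-b->q8 q8-c->q9 q9-a->q10 q9-b->q13 q9-c->q12 q10-a->q4 q10-b->q5 q10-c->q6 q11-a->q7 q11-b->q8 q11-c->q9 q12-a->q10 q12-b->q11 q12-c->q12 q13-a->q7 q13-b->q8 q13-c->q14 q14-a->q15 q14-b->q16 q14-c->q17 q15-a->q18 q15-b->q19 q15-c->q20 q16-a->q21 q16-b->q22 q16-c->q14 q17-a->q15 q17-b->q16 q17-c->q17 q18-a->q18 q18-b->q19 q18-c->q20 q19-a->q21 q19-b->q22 q19-c->q14 q20-a->q15 q20-b->q16 q20-c->q17 q21-a->q18 q21-b->q19 q21-c->q20 q22-a->q21 q22-b->q22 q22-c->q14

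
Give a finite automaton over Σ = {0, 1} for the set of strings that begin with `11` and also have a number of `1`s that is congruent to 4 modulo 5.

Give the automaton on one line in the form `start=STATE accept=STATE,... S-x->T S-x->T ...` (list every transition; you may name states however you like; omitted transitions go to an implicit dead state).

start=A accept=I A-0->B A-1->C B-0->B B-1->D C-0->D C-1->E D-0->D D-1->F E-0->E E-1->G F-0->F F-1->H G-0->G G-1->I H-0->H H-1->J I-0->I I-1->K J-0->J J-1->B K-0->K K-1->L L-0->L L-1->E

Build one automaton per condition and run them in lockstep. The first has 4 states tracking whether the input so far still matches the prefix `11`; the second has 5 states tracking the count of `1`s modulo 5. A product state is a pair (one from each), accepting exactly when both do.
12 states suffice.
       0  1 
>  A   B  C 
   B   B  D 
   C   D  E 
   D   D  F 
   E   E  G 
   F   F  H 
   G   G  I 
   H   H  J 
 * I   I  K 
   J   J  B 
   K   K  L 
   L   L  E 
(> = start, * = accepting)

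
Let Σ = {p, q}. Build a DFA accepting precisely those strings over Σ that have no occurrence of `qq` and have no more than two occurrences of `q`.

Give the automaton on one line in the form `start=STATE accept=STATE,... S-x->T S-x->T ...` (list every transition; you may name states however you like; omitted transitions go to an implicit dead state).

start=A accept=A,B,C,E A-p->A A-q->B B-p->C B-q->D C-p->C C-q->E D-p->D D-q->D E-p->E E-q->D

Build one automaton per condition and run them in lockstep. One (3 states) tracks partial matches of the forbidden pattern `qq`; the other (4 states) tracks the count of `q`s, saturating at 3. Each combined state is a pair, one component from each; accept when both components accept. After merging equivalent states the machine shrinks.
A 5-state machine:
       p  q 
>* A   A  B 
 * B   C  D 
 * C   C  E 
   D   D  D 
 * E   E  D 
(> = start, * = accepting)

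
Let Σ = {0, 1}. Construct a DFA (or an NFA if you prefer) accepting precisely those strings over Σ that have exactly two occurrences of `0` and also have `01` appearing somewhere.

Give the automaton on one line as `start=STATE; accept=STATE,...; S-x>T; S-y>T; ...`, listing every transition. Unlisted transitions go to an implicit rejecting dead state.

start=S0; accept=S5; S0-0>S1; S0-1>S0; S1-0>S2; S1-1>S3; S2-0>S4; S2-1>S5; S3-0>S5; S3-1>S3; S4-0>S4; S4-1>S6; S5-0>S6; S5-1>S5; S6-0>S6; S6-1>S6

Build one automaton per condition and run them in lockstep. One (4 states) tracks the count of `0`s, saturating at 3; the other (3 states) tracks whether and how much of `01` has been seen. Each combined state is a pair, one component from each; accept when both components accept.
7 states suffice.
        0   1  
>  S0   S1  S0 
   S1   S2  S3 
   S2   S4  S5 
   S3   S5  S3 
   S4   S4  S6 
 * S5   S6  S5 
   S6   S6  S6 
(> = start, * = accepting)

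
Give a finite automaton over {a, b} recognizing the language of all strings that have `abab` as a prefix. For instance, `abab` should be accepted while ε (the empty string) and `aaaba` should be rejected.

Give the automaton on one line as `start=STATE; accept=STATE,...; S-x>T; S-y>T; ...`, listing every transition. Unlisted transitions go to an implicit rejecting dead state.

Check the first 4 symbols one by one: q0 through q3 record how many have matched `abab` so far; any wrong symbol goes to the dead state q5. After all 4 match we enter the accepting sink q4.
6 states suffice.
        a   b  
>  q0   q1  q5 
   q1   q5  q2 
   q2   q3  q5 
   q3   q5  q4 
 * q4   q4  q4 
   q5   q5  q5 
(> = start, * = accepting)

start=q0; accept=q4; q0-a>q1; q0-b>q5; q1-a>q5; q1-b>q2; q2-a>q3; q2-b>q5; q3-a>q5; q3-b>q4; q4-a>q4; q4-b>q4; q5-a>q5; q5-b>q5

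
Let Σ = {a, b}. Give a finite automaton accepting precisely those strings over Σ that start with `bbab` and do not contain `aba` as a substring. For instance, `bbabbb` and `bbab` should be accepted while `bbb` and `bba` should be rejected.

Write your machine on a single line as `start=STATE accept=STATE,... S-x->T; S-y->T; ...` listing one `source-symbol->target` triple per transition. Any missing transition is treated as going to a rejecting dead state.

Run two small machines in parallel and take their product. One (6 states) tracks whether the input so far still matches the prefix `bbab`; the other (4 states) tracks partial matches of the forbidden pattern `aba`. Each combined state is a pair, one component from each; accept when both components accept.
A 12-state machine:
          a    b  
>  q0     q1   q2 
   q1     q1   q3 
   q2     q1   q4 
   q3     q5   q6 
   q4     q7   q6 
   q5     q5   q5 
   q6     q1   q6 
   q7     q1   q8 
 * q8     q9  q10 
   q9     q9   q9 
 * q10   q11  q10 
 * q11   q11   q8 
(> = start, * = accepting)

start=q0; accept=q8,q10,q11; q0-a->q1; q0-b->q2; q1-a->q1; q1-b->q3; q2-a->q1; q2-b->q4; q3-a->q5; q3-b->q6; q4-a->q7; q4-b->q6; q5-a->q5; q5-b->q5; q6-a->q1; q6-b->q6; q7-a->q1; q7-b->q8; q8-a->q9; q8-b->q10; q9-a->q9; q9-b->q9; q10-a->q11; q10-b->q10; q11-a->q11; q11-b->q8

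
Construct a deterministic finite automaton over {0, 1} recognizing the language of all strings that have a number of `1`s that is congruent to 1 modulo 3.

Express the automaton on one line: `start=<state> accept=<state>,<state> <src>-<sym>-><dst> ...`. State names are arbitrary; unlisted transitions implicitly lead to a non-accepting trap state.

The only thing that matters is how many `1`s have appeared, reduced mod 3. Use one state per residue: s0 for 0, …, s2 for 2. Reading `1` moves to the next residue; anything else stays put. s1 is accepting.
A 3-state machine:
        0   1  
>  s0   s0  s1 
 * s1   s1  s2 
   s2   s2  s0 
(> = start, * = accepting)

start=s0 accept=s1 s0-0->s0 s0-1->s1 s1-0->s1 s1-1->s2 s2-0->s2 s2-1->s0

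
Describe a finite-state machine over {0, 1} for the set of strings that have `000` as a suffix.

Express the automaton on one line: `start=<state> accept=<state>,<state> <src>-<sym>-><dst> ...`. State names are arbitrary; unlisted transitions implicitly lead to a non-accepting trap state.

Remember how much of `000` the current input suffix matches. State q0 means no match yet; q1 means the last symbol is `0`; q2 means the last 2 symbols are `00`; q3 means the last 3 symbols are `000`. Only q3 accepts. On a mismatch, fall back to the longest proper suffix that is still a prefix of `000`.
A 4-state machine:
        0   1  
>  q0   q1  q0 
   q1   q2  q0 
   q2   q3  q0 
 * q3   q3  q0 
(> = start, * = accepting)

start=q0 accept=q3 q0-0->q1 q0-1->q0 q1-0->q2 q1-1->q0 q2-0->q3 q2-1->q0 q3-0->q3 q3-1->q0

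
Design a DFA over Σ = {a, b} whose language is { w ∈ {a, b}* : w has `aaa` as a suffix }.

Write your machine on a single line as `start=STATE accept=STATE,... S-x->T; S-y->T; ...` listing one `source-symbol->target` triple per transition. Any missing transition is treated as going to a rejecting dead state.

start=q0; accept=q3; q0-a->q1; q0-b->q0; q1-a->q2; q1-b->q0; q2-a->q3; q2-b->q0; q3-a->q3; q3-b->q0

Let each state record the length of the longest suffix of the input read so far that is also a prefix of `aaa`. q1 means the last symbol is `a`; q2 means the last 2 symbols are `aa`; q3 means the last 3 symbols are `aaa`. Accept only at q3, where the string currently ends in `aaa`.
With 4 states:
        a   b  
>  q0   q1  q0 
   q1   q2  q0 
   q2   q3  q0 
 * q3   q3  q0 
(> = start, * = accepting)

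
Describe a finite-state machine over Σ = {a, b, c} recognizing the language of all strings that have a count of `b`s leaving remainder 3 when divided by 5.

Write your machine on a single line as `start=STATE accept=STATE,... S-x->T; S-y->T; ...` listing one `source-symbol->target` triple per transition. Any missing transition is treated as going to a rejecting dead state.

start=q0; accept=q3; q0-a->q0; q0-b->q1; q0-c->q0; q1-a->q1; q1-b->q2; q1-c->q1; q2-a->q2; q2-b->q3; q2-c->q2; q3-a->q3; q3-b->q4; q3-c->q3; q4-a->q4; q4-b->q0; q4-c->q4

Keep the running count of `b`s modulo 5: each `b` advances along the cycle q0 → q1 → q2 → q3 → q4 → q0 while other symbols loop. Accept at q3.
5 states suffice.
        a   b   c  
>  q0   q0  q1  q0 
   q1   q1  q2  q1 
   q2   q2  q3  q2 
 * q3   q3  q4  q3 
   q4   q4  q0  q4 
(> = start, * = accepting)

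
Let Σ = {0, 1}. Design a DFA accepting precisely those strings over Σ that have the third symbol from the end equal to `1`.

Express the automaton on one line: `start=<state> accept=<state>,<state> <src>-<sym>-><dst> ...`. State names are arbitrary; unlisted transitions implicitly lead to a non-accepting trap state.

start=A accept=L,M,N,O A-0->B A-1->C B-0->D B-1->E C-0->F C-1->G D-0->H D-1->I E-0->J E-1->K F-0->L F-1->M G-0->N G-1->O H-0->H H-1->I I-0->J I-1->K J-0->L J-1->M K-0->N K-1->O L-0->H L-1->I M-0->J M-1->K N-0->L N-1->M O-0->N O-1->O

A DFA must remember the last 3 symbols (since which symbol is third-to-last isn't known until the input ends). Use one state per possible window of the last ≤3 symbols; accept from those whose window starts with `1`.
With 15 states:
       0  1 
>  A   B  C 
   B   D  E 
   C   F  G 
   D   H  I 
   E   J  K 
   F   L  M 
   G   N  O 
   H   H  I 
   I   J  K 
   J   L  M 
   K   N  O 
 * L   H  I 
 * M   J  K 
 * N   L  M 
 * O   N  O 
(> = start, * = accepting)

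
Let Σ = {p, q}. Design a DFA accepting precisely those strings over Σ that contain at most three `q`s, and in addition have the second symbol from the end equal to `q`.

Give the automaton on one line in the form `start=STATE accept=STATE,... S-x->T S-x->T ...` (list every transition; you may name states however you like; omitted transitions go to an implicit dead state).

Run two small machines in parallel and take their product. One (5 states) tracks the count of `q`s, saturating at 4; the other (7 states) tracks the last 2 symbols read. Each combined state is a pair, one component from each; accept when both components accept. Equivalent product states are then merged.
A 12-state machine:
          p    q  
>  s0     s0   s1 
   s1     s2   s3 
 * s2     s4   s5 
 * s3     s6   s7 
   s4     s4   s5 
   s5     s6   s7 
 * s6     s8   s9 
 * s7    s10  s11 
   s8     s8   s9 
   s9    s10  s11 
 * s10   s11  s11 
   s11   s11  s11 
(> = start, * = accepting)

start=s0 accept=s2,s3,s6,s7,s10 s0-p->s0 s0-q->s1 s1-p->s2 s1-q->s3 s2-p->s4 s2-q->s5 s3-p->s6 s3-q->s7 s4-p->s4 s4-q->s5 s5-p->s6 s5-q->s7 s6-p->s8 s6-q->s9 s7-p->s10 s7-q->s11 s8-p->s8 s8-q->s9 s9-p->s10 s9-q->s11 s10-p->s11 s10-q->s11 s11-p->s11 s11-q->s11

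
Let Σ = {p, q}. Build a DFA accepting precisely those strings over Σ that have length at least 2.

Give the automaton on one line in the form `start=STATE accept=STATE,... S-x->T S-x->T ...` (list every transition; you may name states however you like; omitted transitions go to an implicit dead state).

We only need to distinguish lengths 0, 1, …, 2, and '>2'. Chain S0 → S1 → S2 → S3 on every symbol, with S3 looping. Accepting states: {S2, S3}.
        p   q  
>  S0   S1  S1 
   S1   S2  S2 
 * S2   S3  S3 
 * S3   S3  S3 
(> = start, * = accepting)

start=S0 accept=S2,S3 S0-p->S1 S0-q->S1 S1-p->S2 S1-q->S2 S2-p->S3 S2-q->S3 S3-p->S3 S3-q->S3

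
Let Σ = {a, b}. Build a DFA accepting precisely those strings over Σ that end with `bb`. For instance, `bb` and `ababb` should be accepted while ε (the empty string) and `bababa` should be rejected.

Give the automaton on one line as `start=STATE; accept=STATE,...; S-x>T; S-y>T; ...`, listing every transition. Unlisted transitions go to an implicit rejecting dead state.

Let each state record the length of the longest suffix of the input read so far that is also a prefix of `bb`. q1 means the last symbol is `b`; q2 means the last 2 symbols are `bb`. Accept only at q2, where the string currently ends in `bb`.
With 3 states:
        a   b  
>  q0   q0  q1 
   q1   q0  q2 
 * q2   q0  q2 
(> = start, * = accepting)

start=q0; accept=q2; q0-a>q0; q0-b>q1; q1-a>q0; q1-b>q2; q2-a>q0; q2-b>q2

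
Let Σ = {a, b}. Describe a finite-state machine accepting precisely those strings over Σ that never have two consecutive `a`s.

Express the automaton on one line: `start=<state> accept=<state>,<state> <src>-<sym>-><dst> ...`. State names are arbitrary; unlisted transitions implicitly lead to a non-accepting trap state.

Track partial matches of the forbidden pattern `aa`. State q2 is a dead state reached once `aa` has occurred; every other state accepts. q0 means no part of `aa` is currently matched.
3 states suffice.
        a   b  
>* q0   q1  q0 
 * q1   q2  q0 
   q2   q2  q2 
(> = start, * = accepting)

start=q0 accept=q0,q1 q0-a->q1 q0-b->q0 q1-a->q2 q1-b->q0 q2-a->q2 q2-b->q2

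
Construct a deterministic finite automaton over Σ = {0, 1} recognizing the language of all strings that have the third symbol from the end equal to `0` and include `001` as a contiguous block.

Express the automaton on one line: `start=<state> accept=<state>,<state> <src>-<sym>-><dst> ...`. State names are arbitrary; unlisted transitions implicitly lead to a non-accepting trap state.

start=q0 accept=q3,q4,q5,q10 q0-0->q1 q0-1->q0 q1-0->q2 q1-1->q0 q2-0->q2 q2-1->q3 q3-0->q4 q3-1->q5 q4-0->q6 q4-1->q7 q5-0->q8 q5-1->q9 q6-0->q10 q6-1->q3 q7-0->q4 q7-1->q5 q8-0->q6 q8-1->q7 q9-0->q8 q9-1->q9 q10-0->q10 q10-1->q3

Run two small machines in parallel and take their product. One (15 states) tracks the last 3 symbols read; the other (4 states) tracks whether and how much of `001` has been seen. Each combined state is a pair, one component from each; accept when both components accept. After merging equivalent states the machine shrinks.
An 11-state machine:
          0    1  
>  q0     q1   q0 
   q1     q2   q0 
   q2     q2   q3 
 * q3     q4   q5 
 * q4     q6   q7 
 * q5     q8   q9 
   q6    q10   q3 
   q7     q4   q5 
   q8     q6   q7 
   q9     q8   q9 
 * q10   q10   q3 
(> = start, * = accepting)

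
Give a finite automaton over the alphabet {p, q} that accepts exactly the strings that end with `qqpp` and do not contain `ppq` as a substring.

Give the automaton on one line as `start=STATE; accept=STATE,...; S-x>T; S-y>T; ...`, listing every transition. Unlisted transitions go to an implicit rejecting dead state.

Build one automaton per condition and run them in lockstep. The first has 5 states tracking how much of the suffix `qqpp` has currently been matched; the second has 4 states tracking partial matches of the forbidden pattern `ppq`. A product state is a pair (one from each), accepting exactly when both do.
With 12 states:
          p    q  
>  S0     S1   S2 
   S1     S3   S2 
   S2     S1   S4 
   S3     S3   S5 
   S4     S6   S4 
   S5     S7   S8 
   S6     S9   S2 
   S7     S7   S5 
   S8    S10   S8 
 * S9     S3   S5 
   S10   S11   S5 
   S11    S7   S5 
(> = start, * = accepting)

start=S0; accept=S9; S0-p>S1; S0-q>S2; S1-p>S3; S1-q>S2; S2-p>S1; S2-q>S4; S3-p>S3; S3-q>S5; S4-p>S6; S4-q>S4; S5-p>S7; S5-q>S8; S6-p>S9; S6-q>S2; S7-p>S7; S7-q>S5; S8-p>S10; S8-q>S8; S9-p>S3; S9-q>S5; S10-p>S11; S10-q>S5; S11-p>S7; S11-q>S5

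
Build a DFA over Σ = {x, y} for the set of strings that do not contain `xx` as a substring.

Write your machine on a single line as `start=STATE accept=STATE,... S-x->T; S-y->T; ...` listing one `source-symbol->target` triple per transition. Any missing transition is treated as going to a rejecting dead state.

Track partial matches of the forbidden pattern `xx`. State q2 is a dead state reached once `xx` has occurred; every other state accepts. q0 means no part of `xx` is currently matched.
3 states suffice.
        x   y  
>* q0   q1  q0 
 * q1   q2  q0 
   q2   q2  q2 
(> = start, * = accepting)

start=q0; accept=q0,q1; q0-x->q1; q0-y->q0; q1-x->q2; q1-y->q0; q2-x->q2; q2-y->q2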